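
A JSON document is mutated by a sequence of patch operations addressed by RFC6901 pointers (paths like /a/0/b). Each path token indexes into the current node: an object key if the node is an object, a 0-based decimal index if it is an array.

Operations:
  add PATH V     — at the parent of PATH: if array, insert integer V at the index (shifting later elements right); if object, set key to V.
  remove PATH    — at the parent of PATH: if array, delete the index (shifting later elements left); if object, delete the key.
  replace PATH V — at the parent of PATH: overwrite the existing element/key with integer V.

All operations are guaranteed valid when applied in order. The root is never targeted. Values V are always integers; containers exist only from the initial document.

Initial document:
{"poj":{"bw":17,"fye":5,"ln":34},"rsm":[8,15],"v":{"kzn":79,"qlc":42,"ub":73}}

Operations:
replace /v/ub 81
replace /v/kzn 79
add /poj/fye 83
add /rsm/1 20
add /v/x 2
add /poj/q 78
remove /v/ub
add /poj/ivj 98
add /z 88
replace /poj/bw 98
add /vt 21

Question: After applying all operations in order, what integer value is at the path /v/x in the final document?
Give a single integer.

Answer: 2

Derivation:
After op 1 (replace /v/ub 81): {"poj":{"bw":17,"fye":5,"ln":34},"rsm":[8,15],"v":{"kzn":79,"qlc":42,"ub":81}}
After op 2 (replace /v/kzn 79): {"poj":{"bw":17,"fye":5,"ln":34},"rsm":[8,15],"v":{"kzn":79,"qlc":42,"ub":81}}
After op 3 (add /poj/fye 83): {"poj":{"bw":17,"fye":83,"ln":34},"rsm":[8,15],"v":{"kzn":79,"qlc":42,"ub":81}}
After op 4 (add /rsm/1 20): {"poj":{"bw":17,"fye":83,"ln":34},"rsm":[8,20,15],"v":{"kzn":79,"qlc":42,"ub":81}}
After op 5 (add /v/x 2): {"poj":{"bw":17,"fye":83,"ln":34},"rsm":[8,20,15],"v":{"kzn":79,"qlc":42,"ub":81,"x":2}}
After op 6 (add /poj/q 78): {"poj":{"bw":17,"fye":83,"ln":34,"q":78},"rsm":[8,20,15],"v":{"kzn":79,"qlc":42,"ub":81,"x":2}}
After op 7 (remove /v/ub): {"poj":{"bw":17,"fye":83,"ln":34,"q":78},"rsm":[8,20,15],"v":{"kzn":79,"qlc":42,"x":2}}
After op 8 (add /poj/ivj 98): {"poj":{"bw":17,"fye":83,"ivj":98,"ln":34,"q":78},"rsm":[8,20,15],"v":{"kzn":79,"qlc":42,"x":2}}
After op 9 (add /z 88): {"poj":{"bw":17,"fye":83,"ivj":98,"ln":34,"q":78},"rsm":[8,20,15],"v":{"kzn":79,"qlc":42,"x":2},"z":88}
After op 10 (replace /poj/bw 98): {"poj":{"bw":98,"fye":83,"ivj":98,"ln":34,"q":78},"rsm":[8,20,15],"v":{"kzn":79,"qlc":42,"x":2},"z":88}
After op 11 (add /vt 21): {"poj":{"bw":98,"fye":83,"ivj":98,"ln":34,"q":78},"rsm":[8,20,15],"v":{"kzn":79,"qlc":42,"x":2},"vt":21,"z":88}
Value at /v/x: 2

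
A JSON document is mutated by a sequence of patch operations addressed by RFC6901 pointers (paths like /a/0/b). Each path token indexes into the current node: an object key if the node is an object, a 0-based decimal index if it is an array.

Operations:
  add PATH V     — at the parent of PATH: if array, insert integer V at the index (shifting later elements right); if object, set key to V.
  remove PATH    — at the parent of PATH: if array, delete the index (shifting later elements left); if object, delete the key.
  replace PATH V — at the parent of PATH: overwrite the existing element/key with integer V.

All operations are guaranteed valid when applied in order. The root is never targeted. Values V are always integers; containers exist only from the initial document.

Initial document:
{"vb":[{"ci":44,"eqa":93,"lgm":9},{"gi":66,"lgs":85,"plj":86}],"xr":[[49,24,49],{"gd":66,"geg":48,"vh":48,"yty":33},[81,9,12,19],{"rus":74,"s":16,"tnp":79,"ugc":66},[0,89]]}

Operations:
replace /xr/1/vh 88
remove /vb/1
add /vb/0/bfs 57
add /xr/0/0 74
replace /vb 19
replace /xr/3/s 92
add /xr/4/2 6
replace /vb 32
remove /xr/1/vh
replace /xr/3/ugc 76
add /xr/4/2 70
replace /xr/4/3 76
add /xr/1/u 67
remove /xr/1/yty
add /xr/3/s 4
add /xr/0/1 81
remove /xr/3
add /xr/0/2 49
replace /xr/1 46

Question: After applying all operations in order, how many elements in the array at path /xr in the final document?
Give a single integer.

Answer: 4

Derivation:
After op 1 (replace /xr/1/vh 88): {"vb":[{"ci":44,"eqa":93,"lgm":9},{"gi":66,"lgs":85,"plj":86}],"xr":[[49,24,49],{"gd":66,"geg":48,"vh":88,"yty":33},[81,9,12,19],{"rus":74,"s":16,"tnp":79,"ugc":66},[0,89]]}
After op 2 (remove /vb/1): {"vb":[{"ci":44,"eqa":93,"lgm":9}],"xr":[[49,24,49],{"gd":66,"geg":48,"vh":88,"yty":33},[81,9,12,19],{"rus":74,"s":16,"tnp":79,"ugc":66},[0,89]]}
After op 3 (add /vb/0/bfs 57): {"vb":[{"bfs":57,"ci":44,"eqa":93,"lgm":9}],"xr":[[49,24,49],{"gd":66,"geg":48,"vh":88,"yty":33},[81,9,12,19],{"rus":74,"s":16,"tnp":79,"ugc":66},[0,89]]}
After op 4 (add /xr/0/0 74): {"vb":[{"bfs":57,"ci":44,"eqa":93,"lgm":9}],"xr":[[74,49,24,49],{"gd":66,"geg":48,"vh":88,"yty":33},[81,9,12,19],{"rus":74,"s":16,"tnp":79,"ugc":66},[0,89]]}
After op 5 (replace /vb 19): {"vb":19,"xr":[[74,49,24,49],{"gd":66,"geg":48,"vh":88,"yty":33},[81,9,12,19],{"rus":74,"s":16,"tnp":79,"ugc":66},[0,89]]}
After op 6 (replace /xr/3/s 92): {"vb":19,"xr":[[74,49,24,49],{"gd":66,"geg":48,"vh":88,"yty":33},[81,9,12,19],{"rus":74,"s":92,"tnp":79,"ugc":66},[0,89]]}
After op 7 (add /xr/4/2 6): {"vb":19,"xr":[[74,49,24,49],{"gd":66,"geg":48,"vh":88,"yty":33},[81,9,12,19],{"rus":74,"s":92,"tnp":79,"ugc":66},[0,89,6]]}
After op 8 (replace /vb 32): {"vb":32,"xr":[[74,49,24,49],{"gd":66,"geg":48,"vh":88,"yty":33},[81,9,12,19],{"rus":74,"s":92,"tnp":79,"ugc":66},[0,89,6]]}
After op 9 (remove /xr/1/vh): {"vb":32,"xr":[[74,49,24,49],{"gd":66,"geg":48,"yty":33},[81,9,12,19],{"rus":74,"s":92,"tnp":79,"ugc":66},[0,89,6]]}
After op 10 (replace /xr/3/ugc 76): {"vb":32,"xr":[[74,49,24,49],{"gd":66,"geg":48,"yty":33},[81,9,12,19],{"rus":74,"s":92,"tnp":79,"ugc":76},[0,89,6]]}
After op 11 (add /xr/4/2 70): {"vb":32,"xr":[[74,49,24,49],{"gd":66,"geg":48,"yty":33},[81,9,12,19],{"rus":74,"s":92,"tnp":79,"ugc":76},[0,89,70,6]]}
After op 12 (replace /xr/4/3 76): {"vb":32,"xr":[[74,49,24,49],{"gd":66,"geg":48,"yty":33},[81,9,12,19],{"rus":74,"s":92,"tnp":79,"ugc":76},[0,89,70,76]]}
After op 13 (add /xr/1/u 67): {"vb":32,"xr":[[74,49,24,49],{"gd":66,"geg":48,"u":67,"yty":33},[81,9,12,19],{"rus":74,"s":92,"tnp":79,"ugc":76},[0,89,70,76]]}
After op 14 (remove /xr/1/yty): {"vb":32,"xr":[[74,49,24,49],{"gd":66,"geg":48,"u":67},[81,9,12,19],{"rus":74,"s":92,"tnp":79,"ugc":76},[0,89,70,76]]}
After op 15 (add /xr/3/s 4): {"vb":32,"xr":[[74,49,24,49],{"gd":66,"geg":48,"u":67},[81,9,12,19],{"rus":74,"s":4,"tnp":79,"ugc":76},[0,89,70,76]]}
After op 16 (add /xr/0/1 81): {"vb":32,"xr":[[74,81,49,24,49],{"gd":66,"geg":48,"u":67},[81,9,12,19],{"rus":74,"s":4,"tnp":79,"ugc":76},[0,89,70,76]]}
After op 17 (remove /xr/3): {"vb":32,"xr":[[74,81,49,24,49],{"gd":66,"geg":48,"u":67},[81,9,12,19],[0,89,70,76]]}
After op 18 (add /xr/0/2 49): {"vb":32,"xr":[[74,81,49,49,24,49],{"gd":66,"geg":48,"u":67},[81,9,12,19],[0,89,70,76]]}
After op 19 (replace /xr/1 46): {"vb":32,"xr":[[74,81,49,49,24,49],46,[81,9,12,19],[0,89,70,76]]}
Size at path /xr: 4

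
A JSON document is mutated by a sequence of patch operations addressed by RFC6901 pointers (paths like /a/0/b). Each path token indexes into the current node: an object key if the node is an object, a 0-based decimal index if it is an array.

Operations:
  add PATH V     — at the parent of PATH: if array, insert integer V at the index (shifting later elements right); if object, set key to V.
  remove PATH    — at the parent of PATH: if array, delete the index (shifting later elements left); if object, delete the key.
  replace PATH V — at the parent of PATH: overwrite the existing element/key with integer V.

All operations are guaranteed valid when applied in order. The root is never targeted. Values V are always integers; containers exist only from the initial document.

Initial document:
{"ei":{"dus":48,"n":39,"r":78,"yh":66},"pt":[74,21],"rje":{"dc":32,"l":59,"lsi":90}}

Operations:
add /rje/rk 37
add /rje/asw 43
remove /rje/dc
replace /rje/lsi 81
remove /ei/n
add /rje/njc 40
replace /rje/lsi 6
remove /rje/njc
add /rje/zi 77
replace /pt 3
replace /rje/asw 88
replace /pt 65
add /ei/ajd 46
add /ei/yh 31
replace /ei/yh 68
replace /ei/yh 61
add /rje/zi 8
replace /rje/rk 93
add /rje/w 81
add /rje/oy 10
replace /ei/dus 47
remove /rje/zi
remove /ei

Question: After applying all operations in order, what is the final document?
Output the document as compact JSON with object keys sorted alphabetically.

Answer: {"pt":65,"rje":{"asw":88,"l":59,"lsi":6,"oy":10,"rk":93,"w":81}}

Derivation:
After op 1 (add /rje/rk 37): {"ei":{"dus":48,"n":39,"r":78,"yh":66},"pt":[74,21],"rje":{"dc":32,"l":59,"lsi":90,"rk":37}}
After op 2 (add /rje/asw 43): {"ei":{"dus":48,"n":39,"r":78,"yh":66},"pt":[74,21],"rje":{"asw":43,"dc":32,"l":59,"lsi":90,"rk":37}}
After op 3 (remove /rje/dc): {"ei":{"dus":48,"n":39,"r":78,"yh":66},"pt":[74,21],"rje":{"asw":43,"l":59,"lsi":90,"rk":37}}
After op 4 (replace /rje/lsi 81): {"ei":{"dus":48,"n":39,"r":78,"yh":66},"pt":[74,21],"rje":{"asw":43,"l":59,"lsi":81,"rk":37}}
After op 5 (remove /ei/n): {"ei":{"dus":48,"r":78,"yh":66},"pt":[74,21],"rje":{"asw":43,"l":59,"lsi":81,"rk":37}}
After op 6 (add /rje/njc 40): {"ei":{"dus":48,"r":78,"yh":66},"pt":[74,21],"rje":{"asw":43,"l":59,"lsi":81,"njc":40,"rk":37}}
After op 7 (replace /rje/lsi 6): {"ei":{"dus":48,"r":78,"yh":66},"pt":[74,21],"rje":{"asw":43,"l":59,"lsi":6,"njc":40,"rk":37}}
After op 8 (remove /rje/njc): {"ei":{"dus":48,"r":78,"yh":66},"pt":[74,21],"rje":{"asw":43,"l":59,"lsi":6,"rk":37}}
After op 9 (add /rje/zi 77): {"ei":{"dus":48,"r":78,"yh":66},"pt":[74,21],"rje":{"asw":43,"l":59,"lsi":6,"rk":37,"zi":77}}
After op 10 (replace /pt 3): {"ei":{"dus":48,"r":78,"yh":66},"pt":3,"rje":{"asw":43,"l":59,"lsi":6,"rk":37,"zi":77}}
After op 11 (replace /rje/asw 88): {"ei":{"dus":48,"r":78,"yh":66},"pt":3,"rje":{"asw":88,"l":59,"lsi":6,"rk":37,"zi":77}}
After op 12 (replace /pt 65): {"ei":{"dus":48,"r":78,"yh":66},"pt":65,"rje":{"asw":88,"l":59,"lsi":6,"rk":37,"zi":77}}
After op 13 (add /ei/ajd 46): {"ei":{"ajd":46,"dus":48,"r":78,"yh":66},"pt":65,"rje":{"asw":88,"l":59,"lsi":6,"rk":37,"zi":77}}
After op 14 (add /ei/yh 31): {"ei":{"ajd":46,"dus":48,"r":78,"yh":31},"pt":65,"rje":{"asw":88,"l":59,"lsi":6,"rk":37,"zi":77}}
After op 15 (replace /ei/yh 68): {"ei":{"ajd":46,"dus":48,"r":78,"yh":68},"pt":65,"rje":{"asw":88,"l":59,"lsi":6,"rk":37,"zi":77}}
After op 16 (replace /ei/yh 61): {"ei":{"ajd":46,"dus":48,"r":78,"yh":61},"pt":65,"rje":{"asw":88,"l":59,"lsi":6,"rk":37,"zi":77}}
After op 17 (add /rje/zi 8): {"ei":{"ajd":46,"dus":48,"r":78,"yh":61},"pt":65,"rje":{"asw":88,"l":59,"lsi":6,"rk":37,"zi":8}}
After op 18 (replace /rje/rk 93): {"ei":{"ajd":46,"dus":48,"r":78,"yh":61},"pt":65,"rje":{"asw":88,"l":59,"lsi":6,"rk":93,"zi":8}}
After op 19 (add /rje/w 81): {"ei":{"ajd":46,"dus":48,"r":78,"yh":61},"pt":65,"rje":{"asw":88,"l":59,"lsi":6,"rk":93,"w":81,"zi":8}}
After op 20 (add /rje/oy 10): {"ei":{"ajd":46,"dus":48,"r":78,"yh":61},"pt":65,"rje":{"asw":88,"l":59,"lsi":6,"oy":10,"rk":93,"w":81,"zi":8}}
After op 21 (replace /ei/dus 47): {"ei":{"ajd":46,"dus":47,"r":78,"yh":61},"pt":65,"rje":{"asw":88,"l":59,"lsi":6,"oy":10,"rk":93,"w":81,"zi":8}}
After op 22 (remove /rje/zi): {"ei":{"ajd":46,"dus":47,"r":78,"yh":61},"pt":65,"rje":{"asw":88,"l":59,"lsi":6,"oy":10,"rk":93,"w":81}}
After op 23 (remove /ei): {"pt":65,"rje":{"asw":88,"l":59,"lsi":6,"oy":10,"rk":93,"w":81}}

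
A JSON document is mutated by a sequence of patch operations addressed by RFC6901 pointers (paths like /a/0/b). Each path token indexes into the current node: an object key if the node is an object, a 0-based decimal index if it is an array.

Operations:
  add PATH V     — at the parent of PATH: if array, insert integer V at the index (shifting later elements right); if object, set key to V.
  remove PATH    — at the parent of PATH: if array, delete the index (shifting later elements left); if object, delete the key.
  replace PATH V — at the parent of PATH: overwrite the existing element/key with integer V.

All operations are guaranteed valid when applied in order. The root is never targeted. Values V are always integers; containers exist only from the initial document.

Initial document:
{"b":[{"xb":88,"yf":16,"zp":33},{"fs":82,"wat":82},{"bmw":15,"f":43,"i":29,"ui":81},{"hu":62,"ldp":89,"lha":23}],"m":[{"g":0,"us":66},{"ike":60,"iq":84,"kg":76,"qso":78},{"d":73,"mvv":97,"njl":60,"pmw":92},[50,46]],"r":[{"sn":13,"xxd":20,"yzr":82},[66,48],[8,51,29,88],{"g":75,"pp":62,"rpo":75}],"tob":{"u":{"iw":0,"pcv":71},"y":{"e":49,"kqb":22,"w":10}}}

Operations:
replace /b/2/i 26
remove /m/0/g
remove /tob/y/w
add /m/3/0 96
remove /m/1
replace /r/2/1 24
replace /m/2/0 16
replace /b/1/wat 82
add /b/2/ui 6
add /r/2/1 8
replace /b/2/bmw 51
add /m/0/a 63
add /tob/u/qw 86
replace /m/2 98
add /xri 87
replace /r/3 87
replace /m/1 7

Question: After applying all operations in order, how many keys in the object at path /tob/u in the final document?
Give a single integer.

Answer: 3

Derivation:
After op 1 (replace /b/2/i 26): {"b":[{"xb":88,"yf":16,"zp":33},{"fs":82,"wat":82},{"bmw":15,"f":43,"i":26,"ui":81},{"hu":62,"ldp":89,"lha":23}],"m":[{"g":0,"us":66},{"ike":60,"iq":84,"kg":76,"qso":78},{"d":73,"mvv":97,"njl":60,"pmw":92},[50,46]],"r":[{"sn":13,"xxd":20,"yzr":82},[66,48],[8,51,29,88],{"g":75,"pp":62,"rpo":75}],"tob":{"u":{"iw":0,"pcv":71},"y":{"e":49,"kqb":22,"w":10}}}
After op 2 (remove /m/0/g): {"b":[{"xb":88,"yf":16,"zp":33},{"fs":82,"wat":82},{"bmw":15,"f":43,"i":26,"ui":81},{"hu":62,"ldp":89,"lha":23}],"m":[{"us":66},{"ike":60,"iq":84,"kg":76,"qso":78},{"d":73,"mvv":97,"njl":60,"pmw":92},[50,46]],"r":[{"sn":13,"xxd":20,"yzr":82},[66,48],[8,51,29,88],{"g":75,"pp":62,"rpo":75}],"tob":{"u":{"iw":0,"pcv":71},"y":{"e":49,"kqb":22,"w":10}}}
After op 3 (remove /tob/y/w): {"b":[{"xb":88,"yf":16,"zp":33},{"fs":82,"wat":82},{"bmw":15,"f":43,"i":26,"ui":81},{"hu":62,"ldp":89,"lha":23}],"m":[{"us":66},{"ike":60,"iq":84,"kg":76,"qso":78},{"d":73,"mvv":97,"njl":60,"pmw":92},[50,46]],"r":[{"sn":13,"xxd":20,"yzr":82},[66,48],[8,51,29,88],{"g":75,"pp":62,"rpo":75}],"tob":{"u":{"iw":0,"pcv":71},"y":{"e":49,"kqb":22}}}
After op 4 (add /m/3/0 96): {"b":[{"xb":88,"yf":16,"zp":33},{"fs":82,"wat":82},{"bmw":15,"f":43,"i":26,"ui":81},{"hu":62,"ldp":89,"lha":23}],"m":[{"us":66},{"ike":60,"iq":84,"kg":76,"qso":78},{"d":73,"mvv":97,"njl":60,"pmw":92},[96,50,46]],"r":[{"sn":13,"xxd":20,"yzr":82},[66,48],[8,51,29,88],{"g":75,"pp":62,"rpo":75}],"tob":{"u":{"iw":0,"pcv":71},"y":{"e":49,"kqb":22}}}
After op 5 (remove /m/1): {"b":[{"xb":88,"yf":16,"zp":33},{"fs":82,"wat":82},{"bmw":15,"f":43,"i":26,"ui":81},{"hu":62,"ldp":89,"lha":23}],"m":[{"us":66},{"d":73,"mvv":97,"njl":60,"pmw":92},[96,50,46]],"r":[{"sn":13,"xxd":20,"yzr":82},[66,48],[8,51,29,88],{"g":75,"pp":62,"rpo":75}],"tob":{"u":{"iw":0,"pcv":71},"y":{"e":49,"kqb":22}}}
After op 6 (replace /r/2/1 24): {"b":[{"xb":88,"yf":16,"zp":33},{"fs":82,"wat":82},{"bmw":15,"f":43,"i":26,"ui":81},{"hu":62,"ldp":89,"lha":23}],"m":[{"us":66},{"d":73,"mvv":97,"njl":60,"pmw":92},[96,50,46]],"r":[{"sn":13,"xxd":20,"yzr":82},[66,48],[8,24,29,88],{"g":75,"pp":62,"rpo":75}],"tob":{"u":{"iw":0,"pcv":71},"y":{"e":49,"kqb":22}}}
After op 7 (replace /m/2/0 16): {"b":[{"xb":88,"yf":16,"zp":33},{"fs":82,"wat":82},{"bmw":15,"f":43,"i":26,"ui":81},{"hu":62,"ldp":89,"lha":23}],"m":[{"us":66},{"d":73,"mvv":97,"njl":60,"pmw":92},[16,50,46]],"r":[{"sn":13,"xxd":20,"yzr":82},[66,48],[8,24,29,88],{"g":75,"pp":62,"rpo":75}],"tob":{"u":{"iw":0,"pcv":71},"y":{"e":49,"kqb":22}}}
After op 8 (replace /b/1/wat 82): {"b":[{"xb":88,"yf":16,"zp":33},{"fs":82,"wat":82},{"bmw":15,"f":43,"i":26,"ui":81},{"hu":62,"ldp":89,"lha":23}],"m":[{"us":66},{"d":73,"mvv":97,"njl":60,"pmw":92},[16,50,46]],"r":[{"sn":13,"xxd":20,"yzr":82},[66,48],[8,24,29,88],{"g":75,"pp":62,"rpo":75}],"tob":{"u":{"iw":0,"pcv":71},"y":{"e":49,"kqb":22}}}
After op 9 (add /b/2/ui 6): {"b":[{"xb":88,"yf":16,"zp":33},{"fs":82,"wat":82},{"bmw":15,"f":43,"i":26,"ui":6},{"hu":62,"ldp":89,"lha":23}],"m":[{"us":66},{"d":73,"mvv":97,"njl":60,"pmw":92},[16,50,46]],"r":[{"sn":13,"xxd":20,"yzr":82},[66,48],[8,24,29,88],{"g":75,"pp":62,"rpo":75}],"tob":{"u":{"iw":0,"pcv":71},"y":{"e":49,"kqb":22}}}
After op 10 (add /r/2/1 8): {"b":[{"xb":88,"yf":16,"zp":33},{"fs":82,"wat":82},{"bmw":15,"f":43,"i":26,"ui":6},{"hu":62,"ldp":89,"lha":23}],"m":[{"us":66},{"d":73,"mvv":97,"njl":60,"pmw":92},[16,50,46]],"r":[{"sn":13,"xxd":20,"yzr":82},[66,48],[8,8,24,29,88],{"g":75,"pp":62,"rpo":75}],"tob":{"u":{"iw":0,"pcv":71},"y":{"e":49,"kqb":22}}}
After op 11 (replace /b/2/bmw 51): {"b":[{"xb":88,"yf":16,"zp":33},{"fs":82,"wat":82},{"bmw":51,"f":43,"i":26,"ui":6},{"hu":62,"ldp":89,"lha":23}],"m":[{"us":66},{"d":73,"mvv":97,"njl":60,"pmw":92},[16,50,46]],"r":[{"sn":13,"xxd":20,"yzr":82},[66,48],[8,8,24,29,88],{"g":75,"pp":62,"rpo":75}],"tob":{"u":{"iw":0,"pcv":71},"y":{"e":49,"kqb":22}}}
After op 12 (add /m/0/a 63): {"b":[{"xb":88,"yf":16,"zp":33},{"fs":82,"wat":82},{"bmw":51,"f":43,"i":26,"ui":6},{"hu":62,"ldp":89,"lha":23}],"m":[{"a":63,"us":66},{"d":73,"mvv":97,"njl":60,"pmw":92},[16,50,46]],"r":[{"sn":13,"xxd":20,"yzr":82},[66,48],[8,8,24,29,88],{"g":75,"pp":62,"rpo":75}],"tob":{"u":{"iw":0,"pcv":71},"y":{"e":49,"kqb":22}}}
After op 13 (add /tob/u/qw 86): {"b":[{"xb":88,"yf":16,"zp":33},{"fs":82,"wat":82},{"bmw":51,"f":43,"i":26,"ui":6},{"hu":62,"ldp":89,"lha":23}],"m":[{"a":63,"us":66},{"d":73,"mvv":97,"njl":60,"pmw":92},[16,50,46]],"r":[{"sn":13,"xxd":20,"yzr":82},[66,48],[8,8,24,29,88],{"g":75,"pp":62,"rpo":75}],"tob":{"u":{"iw":0,"pcv":71,"qw":86},"y":{"e":49,"kqb":22}}}
After op 14 (replace /m/2 98): {"b":[{"xb":88,"yf":16,"zp":33},{"fs":82,"wat":82},{"bmw":51,"f":43,"i":26,"ui":6},{"hu":62,"ldp":89,"lha":23}],"m":[{"a":63,"us":66},{"d":73,"mvv":97,"njl":60,"pmw":92},98],"r":[{"sn":13,"xxd":20,"yzr":82},[66,48],[8,8,24,29,88],{"g":75,"pp":62,"rpo":75}],"tob":{"u":{"iw":0,"pcv":71,"qw":86},"y":{"e":49,"kqb":22}}}
After op 15 (add /xri 87): {"b":[{"xb":88,"yf":16,"zp":33},{"fs":82,"wat":82},{"bmw":51,"f":43,"i":26,"ui":6},{"hu":62,"ldp":89,"lha":23}],"m":[{"a":63,"us":66},{"d":73,"mvv":97,"njl":60,"pmw":92},98],"r":[{"sn":13,"xxd":20,"yzr":82},[66,48],[8,8,24,29,88],{"g":75,"pp":62,"rpo":75}],"tob":{"u":{"iw":0,"pcv":71,"qw":86},"y":{"e":49,"kqb":22}},"xri":87}
After op 16 (replace /r/3 87): {"b":[{"xb":88,"yf":16,"zp":33},{"fs":82,"wat":82},{"bmw":51,"f":43,"i":26,"ui":6},{"hu":62,"ldp":89,"lha":23}],"m":[{"a":63,"us":66},{"d":73,"mvv":97,"njl":60,"pmw":92},98],"r":[{"sn":13,"xxd":20,"yzr":82},[66,48],[8,8,24,29,88],87],"tob":{"u":{"iw":0,"pcv":71,"qw":86},"y":{"e":49,"kqb":22}},"xri":87}
After op 17 (replace /m/1 7): {"b":[{"xb":88,"yf":16,"zp":33},{"fs":82,"wat":82},{"bmw":51,"f":43,"i":26,"ui":6},{"hu":62,"ldp":89,"lha":23}],"m":[{"a":63,"us":66},7,98],"r":[{"sn":13,"xxd":20,"yzr":82},[66,48],[8,8,24,29,88],87],"tob":{"u":{"iw":0,"pcv":71,"qw":86},"y":{"e":49,"kqb":22}},"xri":87}
Size at path /tob/u: 3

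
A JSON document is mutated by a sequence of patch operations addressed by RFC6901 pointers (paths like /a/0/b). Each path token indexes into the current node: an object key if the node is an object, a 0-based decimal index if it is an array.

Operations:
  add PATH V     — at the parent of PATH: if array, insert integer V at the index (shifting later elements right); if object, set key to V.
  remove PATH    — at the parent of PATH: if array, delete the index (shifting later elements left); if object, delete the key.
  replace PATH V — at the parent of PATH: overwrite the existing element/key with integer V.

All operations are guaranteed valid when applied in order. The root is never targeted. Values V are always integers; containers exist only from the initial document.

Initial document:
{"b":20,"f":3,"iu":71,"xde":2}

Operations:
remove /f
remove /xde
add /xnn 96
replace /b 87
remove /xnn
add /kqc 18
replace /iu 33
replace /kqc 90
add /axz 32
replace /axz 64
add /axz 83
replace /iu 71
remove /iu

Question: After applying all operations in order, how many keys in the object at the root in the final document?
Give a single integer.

Answer: 3

Derivation:
After op 1 (remove /f): {"b":20,"iu":71,"xde":2}
After op 2 (remove /xde): {"b":20,"iu":71}
After op 3 (add /xnn 96): {"b":20,"iu":71,"xnn":96}
After op 4 (replace /b 87): {"b":87,"iu":71,"xnn":96}
After op 5 (remove /xnn): {"b":87,"iu":71}
After op 6 (add /kqc 18): {"b":87,"iu":71,"kqc":18}
After op 7 (replace /iu 33): {"b":87,"iu":33,"kqc":18}
After op 8 (replace /kqc 90): {"b":87,"iu":33,"kqc":90}
After op 9 (add /axz 32): {"axz":32,"b":87,"iu":33,"kqc":90}
After op 10 (replace /axz 64): {"axz":64,"b":87,"iu":33,"kqc":90}
After op 11 (add /axz 83): {"axz":83,"b":87,"iu":33,"kqc":90}
After op 12 (replace /iu 71): {"axz":83,"b":87,"iu":71,"kqc":90}
After op 13 (remove /iu): {"axz":83,"b":87,"kqc":90}
Size at the root: 3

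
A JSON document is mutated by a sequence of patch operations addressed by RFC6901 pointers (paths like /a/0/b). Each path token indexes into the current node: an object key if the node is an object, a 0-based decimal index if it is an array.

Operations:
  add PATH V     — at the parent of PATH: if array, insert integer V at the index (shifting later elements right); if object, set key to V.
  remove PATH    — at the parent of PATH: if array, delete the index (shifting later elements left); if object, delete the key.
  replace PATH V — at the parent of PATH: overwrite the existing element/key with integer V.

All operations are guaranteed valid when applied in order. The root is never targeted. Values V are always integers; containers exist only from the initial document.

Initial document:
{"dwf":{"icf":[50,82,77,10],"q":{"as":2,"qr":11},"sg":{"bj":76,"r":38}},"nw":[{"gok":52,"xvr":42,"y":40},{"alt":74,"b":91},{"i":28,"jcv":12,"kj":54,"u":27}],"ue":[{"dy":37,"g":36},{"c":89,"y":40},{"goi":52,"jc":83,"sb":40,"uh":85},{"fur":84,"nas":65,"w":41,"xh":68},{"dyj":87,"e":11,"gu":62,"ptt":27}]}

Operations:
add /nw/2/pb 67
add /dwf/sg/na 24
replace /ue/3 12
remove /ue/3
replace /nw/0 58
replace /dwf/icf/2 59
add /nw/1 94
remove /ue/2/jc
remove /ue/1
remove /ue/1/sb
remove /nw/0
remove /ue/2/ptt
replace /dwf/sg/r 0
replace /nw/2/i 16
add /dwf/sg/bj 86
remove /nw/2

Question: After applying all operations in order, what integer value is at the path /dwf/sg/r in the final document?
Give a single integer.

Answer: 0

Derivation:
After op 1 (add /nw/2/pb 67): {"dwf":{"icf":[50,82,77,10],"q":{"as":2,"qr":11},"sg":{"bj":76,"r":38}},"nw":[{"gok":52,"xvr":42,"y":40},{"alt":74,"b":91},{"i":28,"jcv":12,"kj":54,"pb":67,"u":27}],"ue":[{"dy":37,"g":36},{"c":89,"y":40},{"goi":52,"jc":83,"sb":40,"uh":85},{"fur":84,"nas":65,"w":41,"xh":68},{"dyj":87,"e":11,"gu":62,"ptt":27}]}
After op 2 (add /dwf/sg/na 24): {"dwf":{"icf":[50,82,77,10],"q":{"as":2,"qr":11},"sg":{"bj":76,"na":24,"r":38}},"nw":[{"gok":52,"xvr":42,"y":40},{"alt":74,"b":91},{"i":28,"jcv":12,"kj":54,"pb":67,"u":27}],"ue":[{"dy":37,"g":36},{"c":89,"y":40},{"goi":52,"jc":83,"sb":40,"uh":85},{"fur":84,"nas":65,"w":41,"xh":68},{"dyj":87,"e":11,"gu":62,"ptt":27}]}
After op 3 (replace /ue/3 12): {"dwf":{"icf":[50,82,77,10],"q":{"as":2,"qr":11},"sg":{"bj":76,"na":24,"r":38}},"nw":[{"gok":52,"xvr":42,"y":40},{"alt":74,"b":91},{"i":28,"jcv":12,"kj":54,"pb":67,"u":27}],"ue":[{"dy":37,"g":36},{"c":89,"y":40},{"goi":52,"jc":83,"sb":40,"uh":85},12,{"dyj":87,"e":11,"gu":62,"ptt":27}]}
After op 4 (remove /ue/3): {"dwf":{"icf":[50,82,77,10],"q":{"as":2,"qr":11},"sg":{"bj":76,"na":24,"r":38}},"nw":[{"gok":52,"xvr":42,"y":40},{"alt":74,"b":91},{"i":28,"jcv":12,"kj":54,"pb":67,"u":27}],"ue":[{"dy":37,"g":36},{"c":89,"y":40},{"goi":52,"jc":83,"sb":40,"uh":85},{"dyj":87,"e":11,"gu":62,"ptt":27}]}
After op 5 (replace /nw/0 58): {"dwf":{"icf":[50,82,77,10],"q":{"as":2,"qr":11},"sg":{"bj":76,"na":24,"r":38}},"nw":[58,{"alt":74,"b":91},{"i":28,"jcv":12,"kj":54,"pb":67,"u":27}],"ue":[{"dy":37,"g":36},{"c":89,"y":40},{"goi":52,"jc":83,"sb":40,"uh":85},{"dyj":87,"e":11,"gu":62,"ptt":27}]}
After op 6 (replace /dwf/icf/2 59): {"dwf":{"icf":[50,82,59,10],"q":{"as":2,"qr":11},"sg":{"bj":76,"na":24,"r":38}},"nw":[58,{"alt":74,"b":91},{"i":28,"jcv":12,"kj":54,"pb":67,"u":27}],"ue":[{"dy":37,"g":36},{"c":89,"y":40},{"goi":52,"jc":83,"sb":40,"uh":85},{"dyj":87,"e":11,"gu":62,"ptt":27}]}
After op 7 (add /nw/1 94): {"dwf":{"icf":[50,82,59,10],"q":{"as":2,"qr":11},"sg":{"bj":76,"na":24,"r":38}},"nw":[58,94,{"alt":74,"b":91},{"i":28,"jcv":12,"kj":54,"pb":67,"u":27}],"ue":[{"dy":37,"g":36},{"c":89,"y":40},{"goi":52,"jc":83,"sb":40,"uh":85},{"dyj":87,"e":11,"gu":62,"ptt":27}]}
After op 8 (remove /ue/2/jc): {"dwf":{"icf":[50,82,59,10],"q":{"as":2,"qr":11},"sg":{"bj":76,"na":24,"r":38}},"nw":[58,94,{"alt":74,"b":91},{"i":28,"jcv":12,"kj":54,"pb":67,"u":27}],"ue":[{"dy":37,"g":36},{"c":89,"y":40},{"goi":52,"sb":40,"uh":85},{"dyj":87,"e":11,"gu":62,"ptt":27}]}
After op 9 (remove /ue/1): {"dwf":{"icf":[50,82,59,10],"q":{"as":2,"qr":11},"sg":{"bj":76,"na":24,"r":38}},"nw":[58,94,{"alt":74,"b":91},{"i":28,"jcv":12,"kj":54,"pb":67,"u":27}],"ue":[{"dy":37,"g":36},{"goi":52,"sb":40,"uh":85},{"dyj":87,"e":11,"gu":62,"ptt":27}]}
After op 10 (remove /ue/1/sb): {"dwf":{"icf":[50,82,59,10],"q":{"as":2,"qr":11},"sg":{"bj":76,"na":24,"r":38}},"nw":[58,94,{"alt":74,"b":91},{"i":28,"jcv":12,"kj":54,"pb":67,"u":27}],"ue":[{"dy":37,"g":36},{"goi":52,"uh":85},{"dyj":87,"e":11,"gu":62,"ptt":27}]}
After op 11 (remove /nw/0): {"dwf":{"icf":[50,82,59,10],"q":{"as":2,"qr":11},"sg":{"bj":76,"na":24,"r":38}},"nw":[94,{"alt":74,"b":91},{"i":28,"jcv":12,"kj":54,"pb":67,"u":27}],"ue":[{"dy":37,"g":36},{"goi":52,"uh":85},{"dyj":87,"e":11,"gu":62,"ptt":27}]}
After op 12 (remove /ue/2/ptt): {"dwf":{"icf":[50,82,59,10],"q":{"as":2,"qr":11},"sg":{"bj":76,"na":24,"r":38}},"nw":[94,{"alt":74,"b":91},{"i":28,"jcv":12,"kj":54,"pb":67,"u":27}],"ue":[{"dy":37,"g":36},{"goi":52,"uh":85},{"dyj":87,"e":11,"gu":62}]}
After op 13 (replace /dwf/sg/r 0): {"dwf":{"icf":[50,82,59,10],"q":{"as":2,"qr":11},"sg":{"bj":76,"na":24,"r":0}},"nw":[94,{"alt":74,"b":91},{"i":28,"jcv":12,"kj":54,"pb":67,"u":27}],"ue":[{"dy":37,"g":36},{"goi":52,"uh":85},{"dyj":87,"e":11,"gu":62}]}
After op 14 (replace /nw/2/i 16): {"dwf":{"icf":[50,82,59,10],"q":{"as":2,"qr":11},"sg":{"bj":76,"na":24,"r":0}},"nw":[94,{"alt":74,"b":91},{"i":16,"jcv":12,"kj":54,"pb":67,"u":27}],"ue":[{"dy":37,"g":36},{"goi":52,"uh":85},{"dyj":87,"e":11,"gu":62}]}
After op 15 (add /dwf/sg/bj 86): {"dwf":{"icf":[50,82,59,10],"q":{"as":2,"qr":11},"sg":{"bj":86,"na":24,"r":0}},"nw":[94,{"alt":74,"b":91},{"i":16,"jcv":12,"kj":54,"pb":67,"u":27}],"ue":[{"dy":37,"g":36},{"goi":52,"uh":85},{"dyj":87,"e":11,"gu":62}]}
After op 16 (remove /nw/2): {"dwf":{"icf":[50,82,59,10],"q":{"as":2,"qr":11},"sg":{"bj":86,"na":24,"r":0}},"nw":[94,{"alt":74,"b":91}],"ue":[{"dy":37,"g":36},{"goi":52,"uh":85},{"dyj":87,"e":11,"gu":62}]}
Value at /dwf/sg/r: 0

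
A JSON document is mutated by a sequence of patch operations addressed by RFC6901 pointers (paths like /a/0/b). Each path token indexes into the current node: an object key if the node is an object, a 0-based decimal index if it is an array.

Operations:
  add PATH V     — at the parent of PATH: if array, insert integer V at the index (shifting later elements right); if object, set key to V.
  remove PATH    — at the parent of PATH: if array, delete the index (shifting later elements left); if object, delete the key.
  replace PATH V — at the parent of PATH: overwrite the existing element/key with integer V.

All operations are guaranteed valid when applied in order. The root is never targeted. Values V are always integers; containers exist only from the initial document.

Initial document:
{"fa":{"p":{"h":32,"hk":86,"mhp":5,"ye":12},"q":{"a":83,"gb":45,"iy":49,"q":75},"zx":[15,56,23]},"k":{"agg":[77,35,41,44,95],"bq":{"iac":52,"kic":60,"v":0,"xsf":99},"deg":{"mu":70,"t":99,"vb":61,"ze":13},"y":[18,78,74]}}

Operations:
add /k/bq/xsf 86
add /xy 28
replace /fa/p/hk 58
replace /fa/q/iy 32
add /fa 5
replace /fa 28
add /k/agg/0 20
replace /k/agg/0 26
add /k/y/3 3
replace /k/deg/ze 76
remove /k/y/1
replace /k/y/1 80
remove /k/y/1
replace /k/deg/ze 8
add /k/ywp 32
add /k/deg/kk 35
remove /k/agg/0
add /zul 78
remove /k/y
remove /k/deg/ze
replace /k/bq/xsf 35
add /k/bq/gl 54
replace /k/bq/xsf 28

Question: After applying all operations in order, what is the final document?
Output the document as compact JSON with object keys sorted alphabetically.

After op 1 (add /k/bq/xsf 86): {"fa":{"p":{"h":32,"hk":86,"mhp":5,"ye":12},"q":{"a":83,"gb":45,"iy":49,"q":75},"zx":[15,56,23]},"k":{"agg":[77,35,41,44,95],"bq":{"iac":52,"kic":60,"v":0,"xsf":86},"deg":{"mu":70,"t":99,"vb":61,"ze":13},"y":[18,78,74]}}
After op 2 (add /xy 28): {"fa":{"p":{"h":32,"hk":86,"mhp":5,"ye":12},"q":{"a":83,"gb":45,"iy":49,"q":75},"zx":[15,56,23]},"k":{"agg":[77,35,41,44,95],"bq":{"iac":52,"kic":60,"v":0,"xsf":86},"deg":{"mu":70,"t":99,"vb":61,"ze":13},"y":[18,78,74]},"xy":28}
After op 3 (replace /fa/p/hk 58): {"fa":{"p":{"h":32,"hk":58,"mhp":5,"ye":12},"q":{"a":83,"gb":45,"iy":49,"q":75},"zx":[15,56,23]},"k":{"agg":[77,35,41,44,95],"bq":{"iac":52,"kic":60,"v":0,"xsf":86},"deg":{"mu":70,"t":99,"vb":61,"ze":13},"y":[18,78,74]},"xy":28}
After op 4 (replace /fa/q/iy 32): {"fa":{"p":{"h":32,"hk":58,"mhp":5,"ye":12},"q":{"a":83,"gb":45,"iy":32,"q":75},"zx":[15,56,23]},"k":{"agg":[77,35,41,44,95],"bq":{"iac":52,"kic":60,"v":0,"xsf":86},"deg":{"mu":70,"t":99,"vb":61,"ze":13},"y":[18,78,74]},"xy":28}
After op 5 (add /fa 5): {"fa":5,"k":{"agg":[77,35,41,44,95],"bq":{"iac":52,"kic":60,"v":0,"xsf":86},"deg":{"mu":70,"t":99,"vb":61,"ze":13},"y":[18,78,74]},"xy":28}
After op 6 (replace /fa 28): {"fa":28,"k":{"agg":[77,35,41,44,95],"bq":{"iac":52,"kic":60,"v":0,"xsf":86},"deg":{"mu":70,"t":99,"vb":61,"ze":13},"y":[18,78,74]},"xy":28}
After op 7 (add /k/agg/0 20): {"fa":28,"k":{"agg":[20,77,35,41,44,95],"bq":{"iac":52,"kic":60,"v":0,"xsf":86},"deg":{"mu":70,"t":99,"vb":61,"ze":13},"y":[18,78,74]},"xy":28}
After op 8 (replace /k/agg/0 26): {"fa":28,"k":{"agg":[26,77,35,41,44,95],"bq":{"iac":52,"kic":60,"v":0,"xsf":86},"deg":{"mu":70,"t":99,"vb":61,"ze":13},"y":[18,78,74]},"xy":28}
After op 9 (add /k/y/3 3): {"fa":28,"k":{"agg":[26,77,35,41,44,95],"bq":{"iac":52,"kic":60,"v":0,"xsf":86},"deg":{"mu":70,"t":99,"vb":61,"ze":13},"y":[18,78,74,3]},"xy":28}
After op 10 (replace /k/deg/ze 76): {"fa":28,"k":{"agg":[26,77,35,41,44,95],"bq":{"iac":52,"kic":60,"v":0,"xsf":86},"deg":{"mu":70,"t":99,"vb":61,"ze":76},"y":[18,78,74,3]},"xy":28}
After op 11 (remove /k/y/1): {"fa":28,"k":{"agg":[26,77,35,41,44,95],"bq":{"iac":52,"kic":60,"v":0,"xsf":86},"deg":{"mu":70,"t":99,"vb":61,"ze":76},"y":[18,74,3]},"xy":28}
After op 12 (replace /k/y/1 80): {"fa":28,"k":{"agg":[26,77,35,41,44,95],"bq":{"iac":52,"kic":60,"v":0,"xsf":86},"deg":{"mu":70,"t":99,"vb":61,"ze":76},"y":[18,80,3]},"xy":28}
After op 13 (remove /k/y/1): {"fa":28,"k":{"agg":[26,77,35,41,44,95],"bq":{"iac":52,"kic":60,"v":0,"xsf":86},"deg":{"mu":70,"t":99,"vb":61,"ze":76},"y":[18,3]},"xy":28}
After op 14 (replace /k/deg/ze 8): {"fa":28,"k":{"agg":[26,77,35,41,44,95],"bq":{"iac":52,"kic":60,"v":0,"xsf":86},"deg":{"mu":70,"t":99,"vb":61,"ze":8},"y":[18,3]},"xy":28}
After op 15 (add /k/ywp 32): {"fa":28,"k":{"agg":[26,77,35,41,44,95],"bq":{"iac":52,"kic":60,"v":0,"xsf":86},"deg":{"mu":70,"t":99,"vb":61,"ze":8},"y":[18,3],"ywp":32},"xy":28}
After op 16 (add /k/deg/kk 35): {"fa":28,"k":{"agg":[26,77,35,41,44,95],"bq":{"iac":52,"kic":60,"v":0,"xsf":86},"deg":{"kk":35,"mu":70,"t":99,"vb":61,"ze":8},"y":[18,3],"ywp":32},"xy":28}
After op 17 (remove /k/agg/0): {"fa":28,"k":{"agg":[77,35,41,44,95],"bq":{"iac":52,"kic":60,"v":0,"xsf":86},"deg":{"kk":35,"mu":70,"t":99,"vb":61,"ze":8},"y":[18,3],"ywp":32},"xy":28}
After op 18 (add /zul 78): {"fa":28,"k":{"agg":[77,35,41,44,95],"bq":{"iac":52,"kic":60,"v":0,"xsf":86},"deg":{"kk":35,"mu":70,"t":99,"vb":61,"ze":8},"y":[18,3],"ywp":32},"xy":28,"zul":78}
After op 19 (remove /k/y): {"fa":28,"k":{"agg":[77,35,41,44,95],"bq":{"iac":52,"kic":60,"v":0,"xsf":86},"deg":{"kk":35,"mu":70,"t":99,"vb":61,"ze":8},"ywp":32},"xy":28,"zul":78}
After op 20 (remove /k/deg/ze): {"fa":28,"k":{"agg":[77,35,41,44,95],"bq":{"iac":52,"kic":60,"v":0,"xsf":86},"deg":{"kk":35,"mu":70,"t":99,"vb":61},"ywp":32},"xy":28,"zul":78}
After op 21 (replace /k/bq/xsf 35): {"fa":28,"k":{"agg":[77,35,41,44,95],"bq":{"iac":52,"kic":60,"v":0,"xsf":35},"deg":{"kk":35,"mu":70,"t":99,"vb":61},"ywp":32},"xy":28,"zul":78}
After op 22 (add /k/bq/gl 54): {"fa":28,"k":{"agg":[77,35,41,44,95],"bq":{"gl":54,"iac":52,"kic":60,"v":0,"xsf":35},"deg":{"kk":35,"mu":70,"t":99,"vb":61},"ywp":32},"xy":28,"zul":78}
After op 23 (replace /k/bq/xsf 28): {"fa":28,"k":{"agg":[77,35,41,44,95],"bq":{"gl":54,"iac":52,"kic":60,"v":0,"xsf":28},"deg":{"kk":35,"mu":70,"t":99,"vb":61},"ywp":32},"xy":28,"zul":78}

Answer: {"fa":28,"k":{"agg":[77,35,41,44,95],"bq":{"gl":54,"iac":52,"kic":60,"v":0,"xsf":28},"deg":{"kk":35,"mu":70,"t":99,"vb":61},"ywp":32},"xy":28,"zul":78}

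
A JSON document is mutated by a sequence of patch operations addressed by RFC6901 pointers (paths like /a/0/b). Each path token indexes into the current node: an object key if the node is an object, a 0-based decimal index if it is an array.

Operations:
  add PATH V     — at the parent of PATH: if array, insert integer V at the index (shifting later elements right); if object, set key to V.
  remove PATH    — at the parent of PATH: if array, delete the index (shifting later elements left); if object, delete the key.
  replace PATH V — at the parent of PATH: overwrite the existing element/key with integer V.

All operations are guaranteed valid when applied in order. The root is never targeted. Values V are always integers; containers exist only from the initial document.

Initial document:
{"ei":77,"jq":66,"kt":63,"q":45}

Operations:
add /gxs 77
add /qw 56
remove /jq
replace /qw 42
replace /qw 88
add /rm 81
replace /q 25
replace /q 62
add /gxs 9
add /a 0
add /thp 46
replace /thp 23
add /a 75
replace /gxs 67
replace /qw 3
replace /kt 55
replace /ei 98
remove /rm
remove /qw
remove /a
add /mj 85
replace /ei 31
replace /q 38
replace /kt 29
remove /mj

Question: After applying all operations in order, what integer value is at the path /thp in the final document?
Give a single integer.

After op 1 (add /gxs 77): {"ei":77,"gxs":77,"jq":66,"kt":63,"q":45}
After op 2 (add /qw 56): {"ei":77,"gxs":77,"jq":66,"kt":63,"q":45,"qw":56}
After op 3 (remove /jq): {"ei":77,"gxs":77,"kt":63,"q":45,"qw":56}
After op 4 (replace /qw 42): {"ei":77,"gxs":77,"kt":63,"q":45,"qw":42}
After op 5 (replace /qw 88): {"ei":77,"gxs":77,"kt":63,"q":45,"qw":88}
After op 6 (add /rm 81): {"ei":77,"gxs":77,"kt":63,"q":45,"qw":88,"rm":81}
After op 7 (replace /q 25): {"ei":77,"gxs":77,"kt":63,"q":25,"qw":88,"rm":81}
After op 8 (replace /q 62): {"ei":77,"gxs":77,"kt":63,"q":62,"qw":88,"rm":81}
After op 9 (add /gxs 9): {"ei":77,"gxs":9,"kt":63,"q":62,"qw":88,"rm":81}
After op 10 (add /a 0): {"a":0,"ei":77,"gxs":9,"kt":63,"q":62,"qw":88,"rm":81}
After op 11 (add /thp 46): {"a":0,"ei":77,"gxs":9,"kt":63,"q":62,"qw":88,"rm":81,"thp":46}
After op 12 (replace /thp 23): {"a":0,"ei":77,"gxs":9,"kt":63,"q":62,"qw":88,"rm":81,"thp":23}
After op 13 (add /a 75): {"a":75,"ei":77,"gxs":9,"kt":63,"q":62,"qw":88,"rm":81,"thp":23}
After op 14 (replace /gxs 67): {"a":75,"ei":77,"gxs":67,"kt":63,"q":62,"qw":88,"rm":81,"thp":23}
After op 15 (replace /qw 3): {"a":75,"ei":77,"gxs":67,"kt":63,"q":62,"qw":3,"rm":81,"thp":23}
After op 16 (replace /kt 55): {"a":75,"ei":77,"gxs":67,"kt":55,"q":62,"qw":3,"rm":81,"thp":23}
After op 17 (replace /ei 98): {"a":75,"ei":98,"gxs":67,"kt":55,"q":62,"qw":3,"rm":81,"thp":23}
After op 18 (remove /rm): {"a":75,"ei":98,"gxs":67,"kt":55,"q":62,"qw":3,"thp":23}
After op 19 (remove /qw): {"a":75,"ei":98,"gxs":67,"kt":55,"q":62,"thp":23}
After op 20 (remove /a): {"ei":98,"gxs":67,"kt":55,"q":62,"thp":23}
After op 21 (add /mj 85): {"ei":98,"gxs":67,"kt":55,"mj":85,"q":62,"thp":23}
After op 22 (replace /ei 31): {"ei":31,"gxs":67,"kt":55,"mj":85,"q":62,"thp":23}
After op 23 (replace /q 38): {"ei":31,"gxs":67,"kt":55,"mj":85,"q":38,"thp":23}
After op 24 (replace /kt 29): {"ei":31,"gxs":67,"kt":29,"mj":85,"q":38,"thp":23}
After op 25 (remove /mj): {"ei":31,"gxs":67,"kt":29,"q":38,"thp":23}
Value at /thp: 23

Answer: 23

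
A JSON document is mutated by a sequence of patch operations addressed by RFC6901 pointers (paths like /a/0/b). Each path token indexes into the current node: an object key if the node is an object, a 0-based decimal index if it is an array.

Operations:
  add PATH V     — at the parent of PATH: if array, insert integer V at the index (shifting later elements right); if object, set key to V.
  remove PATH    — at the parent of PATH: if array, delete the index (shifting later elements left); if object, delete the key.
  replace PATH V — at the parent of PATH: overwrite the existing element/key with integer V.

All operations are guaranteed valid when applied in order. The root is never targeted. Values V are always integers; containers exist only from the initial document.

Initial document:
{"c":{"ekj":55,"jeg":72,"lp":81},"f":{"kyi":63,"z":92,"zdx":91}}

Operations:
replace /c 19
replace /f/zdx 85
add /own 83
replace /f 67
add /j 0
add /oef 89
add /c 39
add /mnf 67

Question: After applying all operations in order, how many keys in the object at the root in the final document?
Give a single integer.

After op 1 (replace /c 19): {"c":19,"f":{"kyi":63,"z":92,"zdx":91}}
After op 2 (replace /f/zdx 85): {"c":19,"f":{"kyi":63,"z":92,"zdx":85}}
After op 3 (add /own 83): {"c":19,"f":{"kyi":63,"z":92,"zdx":85},"own":83}
After op 4 (replace /f 67): {"c":19,"f":67,"own":83}
After op 5 (add /j 0): {"c":19,"f":67,"j":0,"own":83}
After op 6 (add /oef 89): {"c":19,"f":67,"j":0,"oef":89,"own":83}
After op 7 (add /c 39): {"c":39,"f":67,"j":0,"oef":89,"own":83}
After op 8 (add /mnf 67): {"c":39,"f":67,"j":0,"mnf":67,"oef":89,"own":83}
Size at the root: 6

Answer: 6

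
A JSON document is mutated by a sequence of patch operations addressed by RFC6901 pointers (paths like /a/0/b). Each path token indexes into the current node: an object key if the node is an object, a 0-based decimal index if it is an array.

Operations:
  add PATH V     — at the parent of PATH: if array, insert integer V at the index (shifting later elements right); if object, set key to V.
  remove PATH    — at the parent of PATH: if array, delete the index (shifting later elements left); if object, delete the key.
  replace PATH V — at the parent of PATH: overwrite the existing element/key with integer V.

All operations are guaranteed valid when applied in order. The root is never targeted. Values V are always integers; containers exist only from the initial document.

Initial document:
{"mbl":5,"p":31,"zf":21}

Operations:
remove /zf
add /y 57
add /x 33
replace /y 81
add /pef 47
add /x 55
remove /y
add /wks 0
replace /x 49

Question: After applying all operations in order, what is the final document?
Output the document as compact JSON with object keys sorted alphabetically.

Answer: {"mbl":5,"p":31,"pef":47,"wks":0,"x":49}

Derivation:
After op 1 (remove /zf): {"mbl":5,"p":31}
After op 2 (add /y 57): {"mbl":5,"p":31,"y":57}
After op 3 (add /x 33): {"mbl":5,"p":31,"x":33,"y":57}
After op 4 (replace /y 81): {"mbl":5,"p":31,"x":33,"y":81}
After op 5 (add /pef 47): {"mbl":5,"p":31,"pef":47,"x":33,"y":81}
After op 6 (add /x 55): {"mbl":5,"p":31,"pef":47,"x":55,"y":81}
After op 7 (remove /y): {"mbl":5,"p":31,"pef":47,"x":55}
After op 8 (add /wks 0): {"mbl":5,"p":31,"pef":47,"wks":0,"x":55}
After op 9 (replace /x 49): {"mbl":5,"p":31,"pef":47,"wks":0,"x":49}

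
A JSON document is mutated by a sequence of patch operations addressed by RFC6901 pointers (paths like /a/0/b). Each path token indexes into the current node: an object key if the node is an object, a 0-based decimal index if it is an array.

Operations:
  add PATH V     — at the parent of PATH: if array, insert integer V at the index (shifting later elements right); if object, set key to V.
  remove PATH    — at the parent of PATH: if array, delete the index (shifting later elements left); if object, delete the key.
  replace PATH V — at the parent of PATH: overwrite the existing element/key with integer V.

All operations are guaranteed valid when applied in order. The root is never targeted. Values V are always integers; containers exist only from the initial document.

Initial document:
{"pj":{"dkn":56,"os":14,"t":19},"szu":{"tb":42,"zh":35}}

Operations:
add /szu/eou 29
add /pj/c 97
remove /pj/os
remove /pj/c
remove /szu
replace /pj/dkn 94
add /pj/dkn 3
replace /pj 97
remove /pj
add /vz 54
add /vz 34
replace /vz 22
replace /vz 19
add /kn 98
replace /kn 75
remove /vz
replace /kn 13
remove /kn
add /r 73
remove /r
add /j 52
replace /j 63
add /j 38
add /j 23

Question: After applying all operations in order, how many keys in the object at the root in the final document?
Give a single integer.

Answer: 1

Derivation:
After op 1 (add /szu/eou 29): {"pj":{"dkn":56,"os":14,"t":19},"szu":{"eou":29,"tb":42,"zh":35}}
After op 2 (add /pj/c 97): {"pj":{"c":97,"dkn":56,"os":14,"t":19},"szu":{"eou":29,"tb":42,"zh":35}}
After op 3 (remove /pj/os): {"pj":{"c":97,"dkn":56,"t":19},"szu":{"eou":29,"tb":42,"zh":35}}
After op 4 (remove /pj/c): {"pj":{"dkn":56,"t":19},"szu":{"eou":29,"tb":42,"zh":35}}
After op 5 (remove /szu): {"pj":{"dkn":56,"t":19}}
After op 6 (replace /pj/dkn 94): {"pj":{"dkn":94,"t":19}}
After op 7 (add /pj/dkn 3): {"pj":{"dkn":3,"t":19}}
After op 8 (replace /pj 97): {"pj":97}
After op 9 (remove /pj): {}
After op 10 (add /vz 54): {"vz":54}
After op 11 (add /vz 34): {"vz":34}
After op 12 (replace /vz 22): {"vz":22}
After op 13 (replace /vz 19): {"vz":19}
After op 14 (add /kn 98): {"kn":98,"vz":19}
After op 15 (replace /kn 75): {"kn":75,"vz":19}
After op 16 (remove /vz): {"kn":75}
After op 17 (replace /kn 13): {"kn":13}
After op 18 (remove /kn): {}
After op 19 (add /r 73): {"r":73}
After op 20 (remove /r): {}
After op 21 (add /j 52): {"j":52}
After op 22 (replace /j 63): {"j":63}
After op 23 (add /j 38): {"j":38}
After op 24 (add /j 23): {"j":23}
Size at the root: 1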